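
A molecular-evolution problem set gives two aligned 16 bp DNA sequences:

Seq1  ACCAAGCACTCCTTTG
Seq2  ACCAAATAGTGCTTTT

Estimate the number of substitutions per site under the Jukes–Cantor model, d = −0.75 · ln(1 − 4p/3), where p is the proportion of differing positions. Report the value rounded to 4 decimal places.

Mismatches occur at site 6 (G↔A), site 7 (C↔T), site 9 (C↔G), site 11 (C↔G), site 16 (G↔T).
p = 5/16 = 0.312500.
d = −0.75 · ln(1 − (4/3)·0.312500) = −0.75 · ln(0.583333) = −0.75 · (-0.538997) = 0.4042.

0.4042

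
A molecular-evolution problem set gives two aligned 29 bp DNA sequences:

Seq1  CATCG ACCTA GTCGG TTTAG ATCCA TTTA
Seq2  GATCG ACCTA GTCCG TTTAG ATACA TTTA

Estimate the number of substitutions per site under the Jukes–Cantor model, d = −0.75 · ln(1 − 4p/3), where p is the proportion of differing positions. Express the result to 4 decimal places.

0.1113

Mismatches occur at site 1 (C/G), site 14 (G/C), site 23 (C/A).
p = 3/29 = 0.103448.
d = −0.75 · ln(1 − (4/3)·0.103448) = −0.75 · ln(0.862069) = −0.75 · (-0.148420) = 0.1113.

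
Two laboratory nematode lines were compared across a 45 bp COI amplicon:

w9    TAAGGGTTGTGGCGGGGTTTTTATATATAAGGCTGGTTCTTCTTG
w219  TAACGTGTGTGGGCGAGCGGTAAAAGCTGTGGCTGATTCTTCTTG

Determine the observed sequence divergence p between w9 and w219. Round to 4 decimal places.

0.3556

The sequences differ at positions 4 (G/C), 6 (G/T), 7 (T/G), 13 (C/G), 14 (G/C), 16 (G/A), 18 (T/C), 19 (T/G), 20 (T/G), 22 (T/A), 24 (T/A), 26 (T/G), 27 (A/C), 29 (A/G), 30 (A/T), 36 (G/A).
There are 16 differences over 45 sites, so p = 16/45 = 0.3556.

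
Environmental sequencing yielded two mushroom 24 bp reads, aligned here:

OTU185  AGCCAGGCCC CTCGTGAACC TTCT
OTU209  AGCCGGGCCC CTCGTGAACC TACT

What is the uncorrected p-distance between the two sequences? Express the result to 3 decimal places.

0.083

Mismatches occur at site 5 (A/G), site 22 (T/A).
There are 2 differences over 24 sites, so p = 2/24 = 0.083.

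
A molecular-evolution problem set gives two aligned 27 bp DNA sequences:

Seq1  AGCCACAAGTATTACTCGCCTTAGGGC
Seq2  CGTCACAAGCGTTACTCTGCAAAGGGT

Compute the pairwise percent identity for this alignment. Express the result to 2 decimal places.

Mismatches occur at site 1 (A→C), site 3 (C→T), site 10 (T→C), site 11 (A→G), site 18 (G→T), site 19 (C→G), site 21 (T→A), site 22 (T→A), site 27 (C→T).
18 of the 27 sites match, so the percent identity is 18/27 × 100 = 66.67%.

66.67%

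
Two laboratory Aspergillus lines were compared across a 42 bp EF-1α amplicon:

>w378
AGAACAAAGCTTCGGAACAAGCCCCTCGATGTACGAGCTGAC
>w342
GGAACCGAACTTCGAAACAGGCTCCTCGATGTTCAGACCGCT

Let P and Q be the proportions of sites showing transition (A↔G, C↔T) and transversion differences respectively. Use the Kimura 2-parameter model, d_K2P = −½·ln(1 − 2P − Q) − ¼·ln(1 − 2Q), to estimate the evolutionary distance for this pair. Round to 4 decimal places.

The sequences differ at positions 1 (A/G, transition), 6 (A/C, transversion), 7 (A/G, transition), 9 (G/A, transition), 15 (G/A, transition), 20 (A/G, transition), 23 (C/T, transition), 33 (A/T, transversion), 35 (G/A, transition), 36 (A/G, transition), 37 (G/A, transition), 39 (T/C, transition), 41 (A/C, transversion), 42 (C/T, transition).
Of the 14 differences, 11 transitions and 3 transversions over 42 sites: P = 11/42 = 0.261905, Q = 3/42 = 0.071429.
d = −0.5·ln(0.404761) − 0.25·ln(0.857142) = −0.5·(-0.904459) − 0.25·(-0.154152) = 0.4908.

0.4908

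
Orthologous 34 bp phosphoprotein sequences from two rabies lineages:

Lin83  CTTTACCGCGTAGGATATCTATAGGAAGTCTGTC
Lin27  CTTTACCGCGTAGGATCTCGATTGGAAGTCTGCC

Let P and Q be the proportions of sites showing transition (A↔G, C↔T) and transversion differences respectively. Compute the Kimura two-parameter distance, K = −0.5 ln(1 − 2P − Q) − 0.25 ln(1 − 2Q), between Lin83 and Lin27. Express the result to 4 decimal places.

Mismatches occur at site 17 (A↔C, transversion), site 20 (T↔G, transversion), site 23 (A↔T, transversion), site 33 (T↔C, transition).
Of the 4 differences, 1 transition and 3 transversions over 34 sites: P = 1/34 = 0.029412, Q = 3/34 = 0.088235.
d = −0.5·ln(0.852941) − 0.25·ln(0.823530) = −0.5·(-0.159065) − 0.25·(-0.194155) = 0.1281.

0.1281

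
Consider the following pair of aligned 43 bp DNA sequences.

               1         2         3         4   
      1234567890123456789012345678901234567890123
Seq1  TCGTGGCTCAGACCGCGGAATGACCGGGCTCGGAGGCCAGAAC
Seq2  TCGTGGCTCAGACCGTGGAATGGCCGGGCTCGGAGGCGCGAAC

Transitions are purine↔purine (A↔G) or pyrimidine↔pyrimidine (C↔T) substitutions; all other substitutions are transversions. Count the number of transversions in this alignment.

Mismatches occur at site 16 (C/T, transition), site 23 (A/G, transition), site 38 (C/G, transversion), site 39 (A/C, transversion).
Of the 4 differences, 2 transitions and 2 transversions, so the answer is 2.

2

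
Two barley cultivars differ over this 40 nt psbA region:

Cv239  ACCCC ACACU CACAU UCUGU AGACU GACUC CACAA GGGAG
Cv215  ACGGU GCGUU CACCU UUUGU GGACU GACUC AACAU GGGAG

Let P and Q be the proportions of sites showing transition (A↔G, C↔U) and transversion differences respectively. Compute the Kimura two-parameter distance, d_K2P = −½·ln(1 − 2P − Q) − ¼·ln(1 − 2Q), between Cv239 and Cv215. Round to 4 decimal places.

Mismatches occur at site 3 (C→G, transversion), site 4 (C→G, transversion), site 5 (C→U, transition), site 6 (A→G, transition), site 8 (A→G, transition), site 9 (C→U, transition), site 14 (A→C, transversion), site 17 (C→U, transition), site 21 (A→G, transition), site 31 (C→A, transversion), site 35 (A→U, transversion).
Of the 11 differences, 6 transitions and 5 transversions over 40 sites: P = 6/40 = 0.150000, Q = 5/40 = 0.125000.
d = −0.5·ln(0.575000) − 0.25·ln(0.750000) = −0.5·(-0.553385) − 0.25·(-0.287682) = 0.3486.

0.3486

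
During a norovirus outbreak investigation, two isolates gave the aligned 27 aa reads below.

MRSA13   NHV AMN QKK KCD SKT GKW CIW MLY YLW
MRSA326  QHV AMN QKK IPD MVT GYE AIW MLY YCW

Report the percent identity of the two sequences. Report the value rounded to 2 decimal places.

Mismatches occur at site 1 (N↔Q), site 10 (K↔I), site 11 (C↔P), site 13 (S↔M), site 14 (K↔V), site 17 (K↔Y), site 18 (W↔E), site 19 (C↔A), site 26 (L↔C).
18 of the 27 sites match, so the percent identity is 18/27 × 100 = 66.67%.

66.67%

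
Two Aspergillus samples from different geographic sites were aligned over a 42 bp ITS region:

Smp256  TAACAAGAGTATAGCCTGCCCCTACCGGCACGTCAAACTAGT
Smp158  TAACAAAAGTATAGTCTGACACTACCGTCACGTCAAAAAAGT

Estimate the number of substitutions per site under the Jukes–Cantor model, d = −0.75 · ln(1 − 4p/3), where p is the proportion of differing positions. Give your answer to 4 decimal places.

0.1885

The sequences differ at positions 7 (G/A), 15 (C/T), 19 (C/A), 21 (C/A), 28 (G/T), 38 (C/A), 39 (T/A).
p = 7/42 = 0.166667.
d = −0.75 · ln(1 − (4/3)·0.166667) = −0.75 · ln(0.777777) = −0.75 · (-0.251315) = 0.1885.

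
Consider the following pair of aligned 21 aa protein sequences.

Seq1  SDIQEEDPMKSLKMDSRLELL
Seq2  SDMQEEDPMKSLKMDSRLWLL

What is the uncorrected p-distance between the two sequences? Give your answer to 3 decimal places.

Differing sites — 3:I/M; 19:E/W.
There are 2 differences over 21 sites, so p = 2/21 = 0.095.

0.095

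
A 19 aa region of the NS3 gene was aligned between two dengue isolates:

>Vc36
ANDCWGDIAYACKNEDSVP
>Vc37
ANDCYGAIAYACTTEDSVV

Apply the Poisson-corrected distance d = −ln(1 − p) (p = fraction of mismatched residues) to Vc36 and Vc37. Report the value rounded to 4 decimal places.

Differing sites — 5:W/Y; 7:D/A; 13:K/T; 14:N/T; 19:P/V.
p = 5/19 = 0.263158.
d = −ln(1 − 0.263158) = −ln(0.736842) = 0.3054.

0.3054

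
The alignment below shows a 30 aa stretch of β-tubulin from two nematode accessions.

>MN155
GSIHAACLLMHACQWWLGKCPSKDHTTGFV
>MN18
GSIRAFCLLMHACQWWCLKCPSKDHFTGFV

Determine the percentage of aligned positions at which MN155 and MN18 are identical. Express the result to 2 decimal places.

Mismatches occur at site 4 (H↔R), site 6 (A↔F), site 17 (L↔C), site 18 (G↔L), site 26 (T↔F).
25 of the 30 sites match, so the percent identity is 25/30 × 100 = 83.33%.

83.33%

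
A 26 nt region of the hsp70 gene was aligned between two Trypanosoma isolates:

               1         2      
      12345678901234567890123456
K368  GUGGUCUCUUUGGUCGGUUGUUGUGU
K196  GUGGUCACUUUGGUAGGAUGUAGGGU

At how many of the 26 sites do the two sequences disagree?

The sequences differ at positions 7 (U/A), 15 (C/A), 18 (U/A), 22 (U/A), 24 (U/G).
That gives 5 mismatches out of 26 aligned sites, so the Hamming distance is 5.

5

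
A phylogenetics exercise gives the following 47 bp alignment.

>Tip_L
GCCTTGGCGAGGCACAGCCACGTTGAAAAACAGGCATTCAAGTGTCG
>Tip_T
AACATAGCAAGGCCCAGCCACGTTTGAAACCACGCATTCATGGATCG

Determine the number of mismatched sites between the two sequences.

13

The sequences differ at positions 1 (G/A), 2 (C/A), 4 (T/A), 6 (G/A), 9 (G/A), 14 (A/C), 25 (G/T), 26 (A/G), 30 (A/C), 33 (G/C), 41 (A/T), 43 (T/G), 44 (G/A).
That gives 13 mismatches out of 47 aligned sites, so the Hamming distance is 13.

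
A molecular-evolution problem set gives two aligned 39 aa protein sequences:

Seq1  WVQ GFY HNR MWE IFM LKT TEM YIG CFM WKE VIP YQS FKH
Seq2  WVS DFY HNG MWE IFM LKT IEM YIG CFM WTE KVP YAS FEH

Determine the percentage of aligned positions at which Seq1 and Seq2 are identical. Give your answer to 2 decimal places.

The sequences differ at positions 3 (Q/S), 4 (G/D), 9 (R/G), 19 (T/I), 29 (K/T), 31 (V/K), 32 (I/V), 35 (Q/A), 38 (K/E).
30 of the 39 sites match, so the percent identity is 30/39 × 100 = 76.92%.

76.92%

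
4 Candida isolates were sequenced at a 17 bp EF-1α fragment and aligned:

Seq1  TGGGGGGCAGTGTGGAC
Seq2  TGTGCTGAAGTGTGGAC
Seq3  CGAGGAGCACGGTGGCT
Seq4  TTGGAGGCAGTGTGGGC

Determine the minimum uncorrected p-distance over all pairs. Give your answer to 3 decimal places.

0.176

Pairwise Hamming distances:
  Seq1 vs Seq2: 4
  Seq1 vs Seq3: 7
  Seq1 vs Seq4: 3
  Seq2 vs Seq3: 9
  Seq2 vs Seq4: 6
  Seq3 vs Seq4: 9
The smallest is 3 mismatches, between Seq1 and Seq4; p = 3/17 = 0.176.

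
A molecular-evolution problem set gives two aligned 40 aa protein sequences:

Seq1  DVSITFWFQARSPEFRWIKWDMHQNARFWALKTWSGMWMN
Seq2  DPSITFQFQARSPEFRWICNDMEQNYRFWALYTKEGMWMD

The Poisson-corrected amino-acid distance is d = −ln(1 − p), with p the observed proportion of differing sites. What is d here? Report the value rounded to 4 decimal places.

Differing sites — 2:V/P; 7:W/Q; 19:K/C; 20:W/N; 23:H/E; 26:A/Y; 32:K/Y; 34:W/K; 35:S/E; 40:N/D.
p = 10/40 = 0.250000.
d = −ln(1 − 0.250000) = −ln(0.750000) = 0.2877.

0.2877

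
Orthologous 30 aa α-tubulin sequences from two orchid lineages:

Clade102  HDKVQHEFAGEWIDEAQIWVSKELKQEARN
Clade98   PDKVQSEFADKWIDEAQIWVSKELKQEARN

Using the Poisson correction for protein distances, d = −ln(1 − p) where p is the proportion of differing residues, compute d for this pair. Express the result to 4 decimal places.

The sequences differ at positions 1 (H/P), 6 (H/S), 10 (G/D), 11 (E/K).
p = 4/30 = 0.133333.
d = −ln(1 − 0.133333) = −ln(0.866667) = 0.1431.

0.1431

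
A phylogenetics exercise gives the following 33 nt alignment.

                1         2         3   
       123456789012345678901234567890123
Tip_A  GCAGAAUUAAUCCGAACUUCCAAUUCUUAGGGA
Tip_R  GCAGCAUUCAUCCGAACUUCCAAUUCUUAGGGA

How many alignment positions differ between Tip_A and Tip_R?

2

The sequences differ at positions 5 (A/C), 9 (A/C).
That gives 2 mismatches out of 33 aligned sites, so the Hamming distance is 2.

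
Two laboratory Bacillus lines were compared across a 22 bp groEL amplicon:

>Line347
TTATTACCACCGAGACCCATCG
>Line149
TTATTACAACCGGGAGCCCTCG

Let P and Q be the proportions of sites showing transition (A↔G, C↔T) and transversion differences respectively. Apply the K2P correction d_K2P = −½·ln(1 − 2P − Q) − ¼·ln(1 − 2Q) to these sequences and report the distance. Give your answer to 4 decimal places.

The sequences differ at positions 8 (C/A, transversion), 13 (A/G, transition), 16 (C/G, transversion), 19 (A/C, transversion).
Of the 4 differences, 1 transition and 3 transversions over 22 sites: P = 1/22 = 0.045455, Q = 3/22 = 0.136364.
d = −0.5·ln(0.772726) − 0.25·ln(0.727272) = −0.5·(-0.257831) − 0.25·(-0.318455) = 0.2085.

0.2085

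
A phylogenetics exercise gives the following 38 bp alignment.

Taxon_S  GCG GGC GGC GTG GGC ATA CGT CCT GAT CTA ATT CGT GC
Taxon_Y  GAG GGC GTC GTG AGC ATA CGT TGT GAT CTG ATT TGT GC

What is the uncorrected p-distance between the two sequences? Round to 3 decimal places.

0.184

Differing sites — 2:C/A; 8:G/T; 13:G/A; 22:C/T; 23:C/G; 30:A/G; 34:C/T.
There are 7 differences over 38 sites, so p = 7/38 = 0.184.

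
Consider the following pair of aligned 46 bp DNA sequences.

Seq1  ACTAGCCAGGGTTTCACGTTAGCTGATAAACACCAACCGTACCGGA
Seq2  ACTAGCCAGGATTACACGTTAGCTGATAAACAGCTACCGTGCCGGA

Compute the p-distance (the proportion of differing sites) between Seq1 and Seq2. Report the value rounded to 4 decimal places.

0.1087

The sequences differ at positions 11 (G/A), 14 (T/A), 33 (C/G), 35 (A/T), 41 (A/G).
There are 5 differences over 46 sites, so p = 5/46 = 0.1087.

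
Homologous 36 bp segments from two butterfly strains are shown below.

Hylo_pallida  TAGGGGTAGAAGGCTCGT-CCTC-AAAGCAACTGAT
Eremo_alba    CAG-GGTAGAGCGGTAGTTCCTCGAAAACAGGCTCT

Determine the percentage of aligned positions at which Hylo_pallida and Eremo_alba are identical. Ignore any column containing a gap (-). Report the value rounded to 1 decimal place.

66.7%

Excluding the 3 gap columns leaves 33 comparable sites.
Mismatches occur at site 1 (T/C), site 11 (A/G), site 12 (G/C), site 14 (C/G), site 16 (C/A), site 28 (G/A), site 31 (A/G), site 32 (C/G), site 33 (T/C), site 34 (G/T), site 35 (A/C).
22 of the 33 comparable sites match, so the percent identity is 22/33 × 100 = 66.7%.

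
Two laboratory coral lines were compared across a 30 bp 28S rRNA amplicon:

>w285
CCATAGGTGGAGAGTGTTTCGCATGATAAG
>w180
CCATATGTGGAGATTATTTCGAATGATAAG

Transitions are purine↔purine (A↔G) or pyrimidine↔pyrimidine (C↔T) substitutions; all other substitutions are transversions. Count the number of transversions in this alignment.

3

The sequences differ at positions 6 (G/T, transversion), 14 (G/T, transversion), 16 (G/A, transition), 22 (C/A, transversion).
Of the 4 differences, 1 transition and 3 transversions, so the answer is 3.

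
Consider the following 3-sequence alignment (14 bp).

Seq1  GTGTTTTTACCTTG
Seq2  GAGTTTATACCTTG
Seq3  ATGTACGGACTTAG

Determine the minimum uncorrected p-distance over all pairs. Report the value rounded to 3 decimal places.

Pairwise Hamming distances:
  Seq1 vs Seq2: 2
  Seq1 vs Seq3: 7
  Seq2 vs Seq3: 8
The smallest is 2 mismatches, between Seq1 and Seq2; p = 2/14 = 0.143.

0.143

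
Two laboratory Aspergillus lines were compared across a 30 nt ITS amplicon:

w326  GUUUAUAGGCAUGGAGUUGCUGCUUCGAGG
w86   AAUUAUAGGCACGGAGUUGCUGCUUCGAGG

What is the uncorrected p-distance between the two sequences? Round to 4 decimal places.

Mismatches occur at site 1 (G/A), site 2 (U/A), site 12 (U/C).
There are 3 differences over 30 sites, so p = 3/30 = 0.1000.

0.1000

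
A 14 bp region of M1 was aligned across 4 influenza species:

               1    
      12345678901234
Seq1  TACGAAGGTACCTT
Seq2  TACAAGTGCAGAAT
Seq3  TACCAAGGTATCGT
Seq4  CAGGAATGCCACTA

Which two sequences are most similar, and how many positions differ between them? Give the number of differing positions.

3

Pairwise Hamming distances:
  Seq1 vs Seq2: 7
  Seq1 vs Seq3: 3
  Seq1 vs Seq4: 7
  Seq2 vs Seq3: 7
  Seq2 vs Seq4: 9
  Seq3 vs Seq4: 9
The smallest is 3, between Seq1 and Seq3.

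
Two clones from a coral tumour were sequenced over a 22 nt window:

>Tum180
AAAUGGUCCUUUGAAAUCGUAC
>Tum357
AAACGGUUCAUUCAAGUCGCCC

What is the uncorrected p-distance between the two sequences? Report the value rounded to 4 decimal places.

0.3182

The sequences differ at positions 4 (U/C), 8 (C/U), 10 (U/A), 13 (G/C), 16 (A/G), 20 (U/C), 21 (A/C).
There are 7 differences over 22 sites, so p = 7/22 = 0.3182.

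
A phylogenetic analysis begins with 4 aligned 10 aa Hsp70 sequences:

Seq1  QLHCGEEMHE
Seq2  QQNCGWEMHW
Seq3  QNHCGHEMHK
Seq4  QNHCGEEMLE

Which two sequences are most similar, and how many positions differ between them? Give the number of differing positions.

Pairwise Hamming distances:
  Seq1 vs Seq2: 4
  Seq1 vs Seq3: 3
  Seq1 vs Seq4: 2
  Seq2 vs Seq3: 4
  Seq2 vs Seq4: 5
  Seq3 vs Seq4: 3
The smallest is 2, between Seq1 and Seq4.

2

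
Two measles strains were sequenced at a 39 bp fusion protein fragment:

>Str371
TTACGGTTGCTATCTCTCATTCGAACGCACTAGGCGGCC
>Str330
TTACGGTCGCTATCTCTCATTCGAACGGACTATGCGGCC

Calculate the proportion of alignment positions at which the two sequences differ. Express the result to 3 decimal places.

Differing sites — 8:T/C; 28:C/G; 33:G/T.
There are 3 differences over 39 sites, so p = 3/39 = 0.077.

0.077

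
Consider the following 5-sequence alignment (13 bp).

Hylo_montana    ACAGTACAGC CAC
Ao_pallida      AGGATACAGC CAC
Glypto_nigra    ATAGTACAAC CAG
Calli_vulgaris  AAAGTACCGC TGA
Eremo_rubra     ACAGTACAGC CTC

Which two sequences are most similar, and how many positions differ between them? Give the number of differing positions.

1

Pairwise Hamming distances:
  Hylo_montana vs Ao_pallida: 3
  Hylo_montana vs Glypto_nigra: 3
  Hylo_montana vs Calli_vulgaris: 5
  Hylo_montana vs Eremo_rubra: 1
  Ao_pallida vs Glypto_nigra: 5
  Ao_pallida vs Calli_vulgaris: 7
  Ao_pallida vs Eremo_rubra: 4
  Glypto_nigra vs Calli_vulgaris: 6
  Glypto_nigra vs Eremo_rubra: 4
  Calli_vulgaris vs Eremo_rubra: 5
The smallest is 1, between Hylo_montana and Eremo_rubra.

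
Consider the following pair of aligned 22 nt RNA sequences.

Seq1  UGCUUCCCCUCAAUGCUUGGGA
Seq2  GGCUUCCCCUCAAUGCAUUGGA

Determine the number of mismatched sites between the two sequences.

The sequences differ at positions 1 (U/G), 17 (U/A), 19 (G/U).
That gives 3 mismatches out of 22 aligned sites, so the Hamming distance is 3.

3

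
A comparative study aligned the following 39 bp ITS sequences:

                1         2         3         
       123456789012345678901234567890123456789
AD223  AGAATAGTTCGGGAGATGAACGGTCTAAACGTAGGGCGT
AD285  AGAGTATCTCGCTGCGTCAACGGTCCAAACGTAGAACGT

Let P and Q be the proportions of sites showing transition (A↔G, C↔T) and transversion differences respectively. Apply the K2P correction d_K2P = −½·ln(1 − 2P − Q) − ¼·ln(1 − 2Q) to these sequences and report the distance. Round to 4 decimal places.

Mismatches occur at site 4 (A↔G, transition), site 7 (G↔T, transversion), site 8 (T↔C, transition), site 12 (G↔C, transversion), site 13 (G↔T, transversion), site 14 (A↔G, transition), site 15 (G↔C, transversion), site 16 (A↔G, transition), site 18 (G↔C, transversion), site 26 (T↔C, transition), site 35 (G↔A, transition), site 36 (G↔A, transition).
Of the 12 differences, 7 transitions and 5 transversions over 39 sites: P = 7/39 = 0.179487, Q = 5/39 = 0.128205.
d = −0.5·ln(0.512821) − 0.25·ln(0.743590) = −0.5·(-0.667828) − 0.25·(-0.296265) = 0.4080.

0.4080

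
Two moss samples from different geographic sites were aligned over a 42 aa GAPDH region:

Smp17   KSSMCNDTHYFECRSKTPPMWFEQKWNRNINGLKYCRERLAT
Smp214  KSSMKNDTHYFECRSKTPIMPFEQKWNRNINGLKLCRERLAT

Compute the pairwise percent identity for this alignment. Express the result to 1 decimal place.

90.5%

Mismatches occur at site 5 (C→K), site 19 (P→I), site 21 (W→P), site 35 (Y→L).
38 of the 42 sites match, so the percent identity is 38/42 × 100 = 90.5%.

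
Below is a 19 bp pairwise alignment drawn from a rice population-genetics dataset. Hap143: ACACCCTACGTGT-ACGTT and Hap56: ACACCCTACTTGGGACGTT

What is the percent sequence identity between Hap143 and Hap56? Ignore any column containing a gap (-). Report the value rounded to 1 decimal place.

88.9%

Excluding the 1 gap column leaves 18 comparable sites.
Mismatches occur at site 10 (G↔T), site 13 (T↔G).
16 of the 18 comparable sites match, so the percent identity is 16/18 × 100 = 88.9%.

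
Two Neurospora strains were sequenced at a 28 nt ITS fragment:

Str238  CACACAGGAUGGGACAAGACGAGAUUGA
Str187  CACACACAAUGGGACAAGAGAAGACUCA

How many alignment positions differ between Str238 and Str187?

6

Mismatches occur at site 7 (G/C), site 8 (G/A), site 20 (C/G), site 21 (G/A), site 25 (U/C), site 27 (G/C).
That gives 6 mismatches out of 28 aligned sites, so the Hamming distance is 6.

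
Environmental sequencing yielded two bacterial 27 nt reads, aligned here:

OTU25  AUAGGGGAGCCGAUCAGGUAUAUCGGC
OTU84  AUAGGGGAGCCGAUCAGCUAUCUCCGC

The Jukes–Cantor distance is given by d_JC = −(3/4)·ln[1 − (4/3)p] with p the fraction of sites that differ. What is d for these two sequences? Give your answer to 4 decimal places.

0.1203

Mismatches occur at site 18 (G→C), site 22 (A→C), site 25 (G→C).
p = 3/27 = 0.111111.
d = −0.75 · ln(1 − (4/3)·0.111111) = −0.75 · ln(0.851852) = −0.75 · (-0.160342) = 0.1203.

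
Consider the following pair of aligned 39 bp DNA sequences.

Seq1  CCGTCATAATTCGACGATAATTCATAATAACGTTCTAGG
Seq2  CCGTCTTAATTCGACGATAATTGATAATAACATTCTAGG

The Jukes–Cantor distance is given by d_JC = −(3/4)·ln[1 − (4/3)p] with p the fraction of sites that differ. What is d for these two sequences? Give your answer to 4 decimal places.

Mismatches occur at site 6 (A↔T), site 23 (C↔G), site 32 (G↔A).
p = 3/39 = 0.076923.
d = −0.75 · ln(1 − (4/3)·0.076923) = −0.75 · ln(0.897436) = −0.75 · (-0.108213) = 0.0812.

0.0812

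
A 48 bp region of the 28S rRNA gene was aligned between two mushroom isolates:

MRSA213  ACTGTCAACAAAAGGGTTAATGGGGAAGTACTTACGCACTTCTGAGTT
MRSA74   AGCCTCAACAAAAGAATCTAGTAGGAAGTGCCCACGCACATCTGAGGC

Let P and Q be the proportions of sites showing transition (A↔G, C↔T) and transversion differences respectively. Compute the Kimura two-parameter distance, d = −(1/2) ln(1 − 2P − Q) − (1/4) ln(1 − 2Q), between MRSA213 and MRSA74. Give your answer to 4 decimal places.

Differing sites — 2:C/G (Tv); 3:T/C (Ti); 4:G/C (Tv); 15:G/A (Ti); 16:G/A (Ti); 18:T/C (Ti); 19:A/T (Tv); 21:T/G (Tv); 22:G/T (Tv); 23:G/A (Ti); 30:A/G (Ti); 32:T/C (Ti); 33:T/C (Ti); 40:T/A (Tv); 47:T/G (Tv); 48:T/C (Ti).
Of the 16 differences, 9 transitions and 7 transversions over 48 sites: P = 9/48 = 0.187500, Q = 7/48 = 0.145833.
d = −0.5·ln(0.479167) − 0.25·ln(0.708334) = −0.5·(-0.735706) − 0.25·(-0.344840) = 0.4541.

0.4541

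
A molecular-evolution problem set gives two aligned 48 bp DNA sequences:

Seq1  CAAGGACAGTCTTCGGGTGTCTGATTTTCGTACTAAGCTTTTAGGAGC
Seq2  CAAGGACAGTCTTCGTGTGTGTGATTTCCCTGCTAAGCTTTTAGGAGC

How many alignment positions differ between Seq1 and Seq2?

Differing sites — 16:G/T; 21:C/G; 28:T/C; 30:G/C; 32:A/G.
That gives 5 mismatches out of 48 aligned sites, so the Hamming distance is 5.

5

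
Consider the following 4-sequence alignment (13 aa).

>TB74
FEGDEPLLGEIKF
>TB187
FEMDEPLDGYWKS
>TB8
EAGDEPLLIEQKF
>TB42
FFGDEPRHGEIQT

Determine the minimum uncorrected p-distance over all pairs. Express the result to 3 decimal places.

Pairwise Hamming distances:
  TB74 vs TB187: 5
  TB74 vs TB8: 4
  TB74 vs TB42: 5
  TB187 vs TB8: 8
  TB187 vs TB42: 8
  TB8 vs TB42: 8
The smallest is 4 mismatches, between TB74 and TB8; p = 4/13 = 0.308.

0.308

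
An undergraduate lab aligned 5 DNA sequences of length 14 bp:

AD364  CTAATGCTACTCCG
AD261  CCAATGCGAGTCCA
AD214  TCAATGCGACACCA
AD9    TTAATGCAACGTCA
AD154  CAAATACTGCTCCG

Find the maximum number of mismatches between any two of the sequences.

Pairwise Hamming distances:
  AD364 vs AD261: 4
  AD364 vs AD214: 5
  AD364 vs AD9: 5
  AD364 vs AD154: 3
  AD261 vs AD214: 3
  AD261 vs AD9: 6
  AD261 vs AD154: 6
  AD214 vs AD9: 4
  AD214 vs AD154: 7
  AD9 vs AD154: 8
The largest is 8, between AD9 and AD154.

8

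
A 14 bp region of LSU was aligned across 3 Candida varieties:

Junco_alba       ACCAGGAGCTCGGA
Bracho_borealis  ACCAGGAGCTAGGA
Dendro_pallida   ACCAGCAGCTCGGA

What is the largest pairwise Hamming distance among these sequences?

Pairwise Hamming distances:
  Junco_alba vs Bracho_borealis: 1
  Junco_alba vs Dendro_pallida: 1
  Bracho_borealis vs Dendro_pallida: 2
The largest is 2, between Bracho_borealis and Dendro_pallida.

2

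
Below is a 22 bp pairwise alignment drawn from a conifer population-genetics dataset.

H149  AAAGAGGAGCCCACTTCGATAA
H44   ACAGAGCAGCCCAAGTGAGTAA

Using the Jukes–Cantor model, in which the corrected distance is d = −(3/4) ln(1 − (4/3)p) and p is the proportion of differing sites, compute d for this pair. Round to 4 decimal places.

0.4141

Mismatches occur at site 2 (A/C), site 7 (G/C), site 14 (C/A), site 15 (T/G), site 17 (C/G), site 18 (G/A), site 19 (A/G).
p = 7/22 = 0.318182.
d = −0.75 · ln(1 − (4/3)·0.318182) = −0.75 · ln(0.575757) = −0.75 · (-0.552070) = 0.4141.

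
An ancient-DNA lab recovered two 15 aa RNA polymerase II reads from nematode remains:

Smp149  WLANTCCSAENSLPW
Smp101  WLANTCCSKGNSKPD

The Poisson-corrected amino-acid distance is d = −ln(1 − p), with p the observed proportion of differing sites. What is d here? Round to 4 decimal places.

0.3102

The sequences differ at positions 9 (A/K), 10 (E/G), 13 (L/K), 15 (W/D).
p = 4/15 = 0.266667.
d = −ln(1 − 0.266667) = −ln(0.733333) = 0.3102.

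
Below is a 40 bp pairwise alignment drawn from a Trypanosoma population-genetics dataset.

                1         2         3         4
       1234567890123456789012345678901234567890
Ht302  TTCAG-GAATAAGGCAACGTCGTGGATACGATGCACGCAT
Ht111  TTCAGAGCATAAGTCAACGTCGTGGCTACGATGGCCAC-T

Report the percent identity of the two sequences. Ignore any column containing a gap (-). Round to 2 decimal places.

84.21%

Excluding the 2 gap columns leaves 38 comparable sites.
Mismatches occur at site 8 (A↔C), site 14 (G↔T), site 26 (A↔C), site 34 (C↔G), site 35 (A↔C), site 37 (G↔A).
32 of the 38 comparable sites match, so the percent identity is 32/38 × 100 = 84.21%.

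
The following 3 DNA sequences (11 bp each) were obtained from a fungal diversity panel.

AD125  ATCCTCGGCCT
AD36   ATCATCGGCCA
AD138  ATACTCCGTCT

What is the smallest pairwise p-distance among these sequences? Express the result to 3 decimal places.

Pairwise Hamming distances:
  AD125 vs AD36: 2
  AD125 vs AD138: 3
  AD36 vs AD138: 5
The smallest is 2 mismatches, between AD125 and AD36; p = 2/11 = 0.182.

0.182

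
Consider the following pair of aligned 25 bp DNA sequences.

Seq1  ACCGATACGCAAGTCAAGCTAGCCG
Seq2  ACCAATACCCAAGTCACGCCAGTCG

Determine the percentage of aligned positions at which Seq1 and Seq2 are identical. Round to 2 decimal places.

80.00%

Differing sites — 4:G/A; 9:G/C; 17:A/C; 20:T/C; 23:C/T.
20 of the 25 sites match, so the percent identity is 20/25 × 100 = 80.00%.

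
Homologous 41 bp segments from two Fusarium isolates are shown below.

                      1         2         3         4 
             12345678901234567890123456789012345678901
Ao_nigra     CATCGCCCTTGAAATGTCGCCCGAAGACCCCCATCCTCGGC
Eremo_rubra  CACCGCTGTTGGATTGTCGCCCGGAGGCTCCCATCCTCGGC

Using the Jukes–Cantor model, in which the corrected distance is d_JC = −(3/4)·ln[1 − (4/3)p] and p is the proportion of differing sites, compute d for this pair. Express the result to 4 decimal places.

0.2260

Mismatches occur at site 3 (T→C), site 7 (C→T), site 8 (C→G), site 12 (A→G), site 14 (A→T), site 24 (A→G), site 27 (A→G), site 29 (C→T).
p = 8/41 = 0.195122.
d = −0.75 · ln(1 − (4/3)·0.195122) = −0.75 · ln(0.739837) = −0.75 · (-0.301325) = 0.2260.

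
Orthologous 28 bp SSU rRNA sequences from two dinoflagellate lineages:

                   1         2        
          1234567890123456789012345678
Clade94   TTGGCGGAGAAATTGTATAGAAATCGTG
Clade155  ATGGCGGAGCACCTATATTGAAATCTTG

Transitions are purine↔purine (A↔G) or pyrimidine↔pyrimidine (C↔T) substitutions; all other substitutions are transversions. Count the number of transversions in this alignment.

Differing sites — 1:T/A (Tv); 10:A/C (Tv); 12:A/C (Tv); 13:T/C (Ti); 15:G/A (Ti); 19:A/T (Tv); 26:G/T (Tv).
Of the 7 differences, 2 transitions and 5 transversions, so the answer is 5.

5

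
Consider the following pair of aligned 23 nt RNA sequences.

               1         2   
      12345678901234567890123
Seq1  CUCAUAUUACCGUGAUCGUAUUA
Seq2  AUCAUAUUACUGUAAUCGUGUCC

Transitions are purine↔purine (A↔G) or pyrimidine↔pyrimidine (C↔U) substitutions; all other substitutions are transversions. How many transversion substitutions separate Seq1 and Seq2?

Differing sites — 1:C/A (Tv); 11:C/U (Ti); 14:G/A (Ti); 20:A/G (Ti); 22:U/C (Ti); 23:A/C (Tv).
Of the 6 differences, 4 transitions and 2 transversions, so the answer is 2.

2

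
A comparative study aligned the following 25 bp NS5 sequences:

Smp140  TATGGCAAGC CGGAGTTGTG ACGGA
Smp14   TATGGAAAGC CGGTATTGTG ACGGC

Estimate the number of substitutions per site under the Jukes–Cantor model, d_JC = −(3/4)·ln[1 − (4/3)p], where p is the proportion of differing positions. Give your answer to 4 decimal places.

Differing sites — 6:C/A; 14:A/T; 15:G/A; 25:A/C.
p = 4/25 = 0.160000.
d = −0.75 · ln(1 − (4/3)·0.160000) = −0.75 · ln(0.786667) = −0.75 · (-0.239950) = 0.1800.

0.1800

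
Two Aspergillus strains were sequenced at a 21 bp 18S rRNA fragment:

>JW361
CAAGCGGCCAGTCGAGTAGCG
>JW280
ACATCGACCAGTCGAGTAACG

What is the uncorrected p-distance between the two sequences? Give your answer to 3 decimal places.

Differing sites — 1:C/A; 2:A/C; 4:G/T; 7:G/A; 19:G/A.
There are 5 differences over 21 sites, so p = 5/21 = 0.238.

0.238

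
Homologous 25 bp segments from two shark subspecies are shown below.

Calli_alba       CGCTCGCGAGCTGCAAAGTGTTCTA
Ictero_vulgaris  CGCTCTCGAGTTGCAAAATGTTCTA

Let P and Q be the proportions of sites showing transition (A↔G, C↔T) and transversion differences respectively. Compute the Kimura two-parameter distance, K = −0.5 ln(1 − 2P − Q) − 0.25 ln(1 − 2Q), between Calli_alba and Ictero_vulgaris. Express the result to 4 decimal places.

Differing sites — 6:G/T (Tv); 11:C/T (Ti); 18:G/A (Ti).
Of the 3 differences, 2 transitions and 1 transversion over 25 sites: P = 2/25 = 0.080000, Q = 1/25 = 0.040000.
d = −0.5·ln(0.800000) − 0.25·ln(0.920000) = −0.5·(-0.223144) − 0.25·(-0.083382) = 0.1324.

0.1324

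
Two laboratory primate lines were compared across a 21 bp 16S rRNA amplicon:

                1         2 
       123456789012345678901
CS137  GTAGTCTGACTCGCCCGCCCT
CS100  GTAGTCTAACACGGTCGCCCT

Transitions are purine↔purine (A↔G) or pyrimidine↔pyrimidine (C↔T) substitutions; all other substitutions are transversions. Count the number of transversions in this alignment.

2

The sequences differ at positions 8 (G/A, transition), 11 (T/A, transversion), 14 (C/G, transversion), 15 (C/T, transition).
Of the 4 differences, 2 transitions and 2 transversions, so the answer is 2.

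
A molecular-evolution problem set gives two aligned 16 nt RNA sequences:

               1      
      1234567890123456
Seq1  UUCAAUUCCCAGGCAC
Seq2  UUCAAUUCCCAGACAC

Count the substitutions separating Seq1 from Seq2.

The sequences differ at position 13 (G/A).
That gives 1 mismatch out of 16 aligned sites, so the Hamming distance is 1.

1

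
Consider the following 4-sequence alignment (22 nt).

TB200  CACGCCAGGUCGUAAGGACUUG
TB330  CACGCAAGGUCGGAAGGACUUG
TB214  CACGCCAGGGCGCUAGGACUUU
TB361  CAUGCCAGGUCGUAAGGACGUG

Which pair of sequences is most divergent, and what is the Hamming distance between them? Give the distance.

6

Pairwise Hamming distances:
  TB200 vs TB330: 2
  TB200 vs TB214: 4
  TB200 vs TB361: 2
  TB330 vs TB214: 5
  TB330 vs TB361: 4
  TB214 vs TB361: 6
The largest is 6, between TB214 and TB361.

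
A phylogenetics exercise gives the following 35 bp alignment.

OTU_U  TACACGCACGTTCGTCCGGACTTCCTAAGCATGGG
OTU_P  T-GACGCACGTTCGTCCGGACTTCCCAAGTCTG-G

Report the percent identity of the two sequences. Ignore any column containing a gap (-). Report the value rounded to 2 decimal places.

87.88%

Excluding the 2 gap columns leaves 33 comparable sites.
Differing sites — 3:C/G; 26:T/C; 30:C/T; 31:A/C.
29 of the 33 comparable sites match, so the percent identity is 29/33 × 100 = 87.88%.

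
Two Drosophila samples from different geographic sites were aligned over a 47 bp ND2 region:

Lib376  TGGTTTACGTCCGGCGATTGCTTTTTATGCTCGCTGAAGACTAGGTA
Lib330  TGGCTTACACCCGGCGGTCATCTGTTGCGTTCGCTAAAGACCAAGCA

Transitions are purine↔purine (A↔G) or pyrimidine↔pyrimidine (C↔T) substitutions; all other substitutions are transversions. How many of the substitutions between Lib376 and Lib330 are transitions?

The sequences differ at positions 4 (T/C, transition), 9 (G/A, transition), 10 (T/C, transition), 17 (A/G, transition), 19 (T/C, transition), 20 (G/A, transition), 21 (C/T, transition), 22 (T/C, transition), 24 (T/G, transversion), 27 (A/G, transition), 28 (T/C, transition), 30 (C/T, transition), 36 (G/A, transition), 42 (T/C, transition), 44 (G/A, transition), 46 (T/C, transition).
Of the 16 differences, 15 transitions and 1 transversion, so the answer is 15.

15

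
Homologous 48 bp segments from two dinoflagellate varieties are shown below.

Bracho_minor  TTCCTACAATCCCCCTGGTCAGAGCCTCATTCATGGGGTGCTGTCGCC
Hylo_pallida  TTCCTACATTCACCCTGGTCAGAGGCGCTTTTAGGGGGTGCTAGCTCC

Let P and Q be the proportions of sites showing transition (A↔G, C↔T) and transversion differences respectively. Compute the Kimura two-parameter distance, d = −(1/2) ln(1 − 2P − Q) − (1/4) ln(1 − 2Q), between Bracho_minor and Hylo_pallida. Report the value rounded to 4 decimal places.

0.2452

Mismatches occur at site 9 (A→T, transversion), site 12 (C→A, transversion), site 25 (C→G, transversion), site 27 (T→G, transversion), site 29 (A→T, transversion), site 32 (C→T, transition), site 34 (T→G, transversion), site 43 (G→A, transition), site 44 (T→G, transversion), site 46 (G→T, transversion).
Of the 10 differences, 2 transitions and 8 transversions over 48 sites: P = 2/48 = 0.041667, Q = 8/48 = 0.166667.
d = −0.5·ln(0.749999) − 0.25·ln(0.666666) = −0.5·(-0.287683) − 0.25·(-0.405466) = 0.2452.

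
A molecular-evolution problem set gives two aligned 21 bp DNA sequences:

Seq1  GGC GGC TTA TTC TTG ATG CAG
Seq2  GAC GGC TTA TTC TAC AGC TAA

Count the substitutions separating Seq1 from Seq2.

7

Differing sites — 2:G/A; 14:T/A; 15:G/C; 17:T/G; 18:G/C; 19:C/T; 21:G/A.
That gives 7 mismatches out of 21 aligned sites, so the Hamming distance is 7.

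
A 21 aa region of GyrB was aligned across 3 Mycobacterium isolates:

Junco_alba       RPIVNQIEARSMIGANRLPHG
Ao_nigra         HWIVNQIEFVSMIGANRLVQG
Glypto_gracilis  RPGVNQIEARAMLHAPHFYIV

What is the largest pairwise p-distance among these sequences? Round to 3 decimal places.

Pairwise Hamming distances:
  Junco_alba vs Ao_nigra: 6
  Junco_alba vs Glypto_gracilis: 10
  Ao_nigra vs Glypto_gracilis: 14
The largest is 14 mismatches, between Ao_nigra and Glypto_gracilis; p = 14/21 = 0.667.

0.667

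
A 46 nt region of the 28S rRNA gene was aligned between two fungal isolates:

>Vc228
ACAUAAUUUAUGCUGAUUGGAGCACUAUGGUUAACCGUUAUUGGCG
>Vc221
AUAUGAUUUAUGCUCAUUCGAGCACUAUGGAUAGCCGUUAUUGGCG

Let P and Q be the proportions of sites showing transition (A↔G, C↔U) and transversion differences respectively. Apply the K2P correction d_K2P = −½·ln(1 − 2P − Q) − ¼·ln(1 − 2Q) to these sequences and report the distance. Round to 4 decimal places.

0.1438

Mismatches occur at site 2 (C/U, transition), site 5 (A/G, transition), site 15 (G/C, transversion), site 19 (G/C, transversion), site 31 (U/A, transversion), site 34 (A/G, transition).
Of the 6 differences, 3 transitions and 3 transversions over 46 sites: P = 3/46 = 0.065217, Q = 3/46 = 0.065217.
d = −0.5·ln(0.804349) − 0.25·ln(0.869566) = −0.5·(-0.217722) − 0.25·(-0.139761) = 0.1438.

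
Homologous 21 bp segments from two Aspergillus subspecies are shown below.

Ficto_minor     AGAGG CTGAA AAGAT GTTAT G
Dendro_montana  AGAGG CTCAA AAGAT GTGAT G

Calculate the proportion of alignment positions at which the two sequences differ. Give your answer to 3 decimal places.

Mismatches occur at site 8 (G↔C), site 18 (T↔G).
There are 2 differences over 21 sites, so p = 2/21 = 0.095.

0.095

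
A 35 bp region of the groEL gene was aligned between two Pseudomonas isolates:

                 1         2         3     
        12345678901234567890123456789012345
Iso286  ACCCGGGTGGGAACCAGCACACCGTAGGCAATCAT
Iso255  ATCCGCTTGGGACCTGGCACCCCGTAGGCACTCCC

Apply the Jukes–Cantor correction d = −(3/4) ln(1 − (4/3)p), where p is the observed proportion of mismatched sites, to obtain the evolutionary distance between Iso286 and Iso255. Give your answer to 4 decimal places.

0.3597

The sequences differ at positions 2 (C/T), 6 (G/C), 7 (G/T), 13 (A/C), 15 (C/T), 16 (A/G), 21 (A/C), 31 (A/C), 34 (A/C), 35 (T/C).
p = 10/35 = 0.285714.
d = −0.75 · ln(1 − (4/3)·0.285714) = −0.75 · ln(0.619048) = −0.75 · (-0.479572) = 0.3597.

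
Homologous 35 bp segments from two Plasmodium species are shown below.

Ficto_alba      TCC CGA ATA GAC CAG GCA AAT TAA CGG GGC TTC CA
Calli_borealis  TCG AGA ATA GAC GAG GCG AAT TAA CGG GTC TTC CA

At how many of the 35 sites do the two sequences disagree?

5

The sequences differ at positions 3 (C/G), 4 (C/A), 13 (C/G), 18 (A/G), 29 (G/T).
That gives 5 mismatches out of 35 aligned sites, so the Hamming distance is 5.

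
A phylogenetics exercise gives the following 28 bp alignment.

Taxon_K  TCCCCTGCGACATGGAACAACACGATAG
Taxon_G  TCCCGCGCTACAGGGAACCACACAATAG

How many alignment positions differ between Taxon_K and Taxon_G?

6

Differing sites — 5:C/G; 6:T/C; 9:G/T; 13:T/G; 19:A/C; 24:G/A.
That gives 6 mismatches out of 28 aligned sites, so the Hamming distance is 6.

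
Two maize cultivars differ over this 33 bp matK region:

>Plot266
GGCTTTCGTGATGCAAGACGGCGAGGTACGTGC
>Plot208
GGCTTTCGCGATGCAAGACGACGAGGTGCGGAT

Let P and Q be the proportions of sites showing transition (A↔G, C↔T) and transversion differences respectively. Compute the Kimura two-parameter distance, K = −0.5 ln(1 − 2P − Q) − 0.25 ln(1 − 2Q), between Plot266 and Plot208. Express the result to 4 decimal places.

The sequences differ at positions 9 (T/C, transition), 21 (G/A, transition), 28 (A/G, transition), 31 (T/G, transversion), 32 (G/A, transition), 33 (C/T, transition).
Of the 6 differences, 5 transitions and 1 transversion over 33 sites: P = 5/33 = 0.151515, Q = 1/33 = 0.030303.
d = −0.5·ln(0.666667) − 0.25·ln(0.939394) = −0.5·(-0.405465) − 0.25·(-0.062520) = 0.2184.

0.2184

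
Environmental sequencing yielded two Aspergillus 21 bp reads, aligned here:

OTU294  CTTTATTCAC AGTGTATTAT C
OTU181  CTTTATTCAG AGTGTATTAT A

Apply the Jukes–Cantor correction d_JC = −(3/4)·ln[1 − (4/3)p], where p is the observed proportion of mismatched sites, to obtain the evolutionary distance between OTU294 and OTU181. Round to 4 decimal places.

Differing sites — 10:C/G; 21:C/A.
p = 2/21 = 0.095238.
d = −0.75 · ln(1 − (4/3)·0.095238) = −0.75 · ln(0.873016) = −0.75 · (-0.135801) = 0.1019.

0.1019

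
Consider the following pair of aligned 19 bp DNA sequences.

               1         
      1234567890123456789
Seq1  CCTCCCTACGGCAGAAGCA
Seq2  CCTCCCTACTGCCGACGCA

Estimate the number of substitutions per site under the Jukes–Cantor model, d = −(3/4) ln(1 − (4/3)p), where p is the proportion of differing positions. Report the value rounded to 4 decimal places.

0.1773

The sequences differ at positions 10 (G/T), 13 (A/C), 16 (A/C).
p = 3/19 = 0.157895.
d = −0.75 · ln(1 − (4/3)·0.157895) = −0.75 · ln(0.789473) = −0.75 · (-0.236390) = 0.1773.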